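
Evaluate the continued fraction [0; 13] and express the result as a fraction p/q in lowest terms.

1/13

Compute successive convergents:
a_0 = 0: 0/1
a_1 = 13: 1/13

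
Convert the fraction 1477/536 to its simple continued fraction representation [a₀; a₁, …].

Run the Euclidean algorithm, recording each quotient:
1477 = 2·536 + 405, so a_0 = 2
536 = 1·405 + 131, so a_1 = 1
405 = 3·131 + 12, so a_2 = 3
131 = 10·12 + 11, so a_3 = 10
12 = 1·11 + 1, so a_4 = 1
11 = 11·1 + 0, so a_5 = 11

[2; 1, 3, 10, 1, 11]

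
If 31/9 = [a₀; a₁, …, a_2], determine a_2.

31 = 3·9 + 4, so a_0 = 3
9 = 2·4 + 1, so a_1 = 2
4 = 4·1 + 0, so a_2 = 4

4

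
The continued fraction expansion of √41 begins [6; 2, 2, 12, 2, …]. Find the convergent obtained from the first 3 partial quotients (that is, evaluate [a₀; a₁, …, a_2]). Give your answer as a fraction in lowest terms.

Work from the innermost term outward:
Start with 2.
2 + 1/(2/1) = 2 + 1/2 = 5/2
6 + 1/(5/2) = 6 + 2/5 = 32/5

32/5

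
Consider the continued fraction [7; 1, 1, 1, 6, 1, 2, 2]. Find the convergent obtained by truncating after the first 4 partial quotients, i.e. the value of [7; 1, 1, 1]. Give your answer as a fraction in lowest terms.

a_0 = 7: 7/1
a_1 = 1: 8/1
a_2 = 1: 15/2
a_3 = 1: 23/3

23/3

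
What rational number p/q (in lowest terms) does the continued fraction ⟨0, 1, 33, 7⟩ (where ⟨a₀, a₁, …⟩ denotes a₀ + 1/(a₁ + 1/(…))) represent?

Start with 7.
33 + 1/(7/1) = 33 + 1/7 = 232/7
1 + 1/(232/7) = 1 + 7/232 = 239/232
0 + 1/(239/232) = 0 + 232/239 = 232/239

232/239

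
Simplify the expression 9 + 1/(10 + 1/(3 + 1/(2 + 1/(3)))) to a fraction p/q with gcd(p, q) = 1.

a_0 = 9: 9/1
a_1 = 10: 91/10
a_2 = 3: 282/31
a_3 = 2: 655/72
a_4 = 3: 2247/247

2247/247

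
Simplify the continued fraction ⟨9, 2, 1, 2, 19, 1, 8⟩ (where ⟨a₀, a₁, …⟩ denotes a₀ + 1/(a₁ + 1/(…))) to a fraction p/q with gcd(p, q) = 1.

13677/1459

a_0 = 9: 9/1
a_1 = 2: 19/2
a_2 = 1: 28/3
a_3 = 2: 75/8
a_4 = 19: 1453/155
a_5 = 1: 1528/163
a_6 = 8: 13677/1459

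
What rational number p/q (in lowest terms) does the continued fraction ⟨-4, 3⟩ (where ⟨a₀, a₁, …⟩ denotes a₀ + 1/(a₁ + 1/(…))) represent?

-11/3

Start with 3.
-4 + 1/(3/1) = -4 + 1/3 = -11/3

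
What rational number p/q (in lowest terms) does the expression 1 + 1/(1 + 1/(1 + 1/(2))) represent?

8/5

Use the convergent recurrence hₖ = aₖ·hₖ₋₁ + hₖ₋₂ (and likewise for the denominators kₖ):
a_0 = 1: 1/1
a_1 = 1: 2/1
a_2 = 1: 3/2
a_3 = 2: 8/5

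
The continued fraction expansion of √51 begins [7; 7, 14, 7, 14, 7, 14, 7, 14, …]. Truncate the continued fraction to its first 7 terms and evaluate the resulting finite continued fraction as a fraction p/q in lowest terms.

a_0 = 7: 7/1
a_1 = 7: 50/7
a_2 = 14: 707/99
a_3 = 7: 4999/700
a_4 = 14: 70693/9899
a_5 = 7: 499850/69993
a_6 = 14: 7068593/989801

7068593/989801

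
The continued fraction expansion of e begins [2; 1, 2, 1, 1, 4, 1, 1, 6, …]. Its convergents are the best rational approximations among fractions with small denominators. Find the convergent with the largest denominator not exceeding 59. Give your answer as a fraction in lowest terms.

List convergents until the denominator exceeds the bound:
a_0 = 2: 2/1  (≤ bound)
a_1 = 1: 3/1  (≤ bound)
a_2 = 2: 8/3  (≤ bound)
a_3 = 1: 11/4  (≤ bound)
a_4 = 1: 19/7  (≤ bound)
a_5 = 4: 87/32  (≤ bound)
a_6 = 1: 106/39  (≤ bound)
a_7 = 1: 193/71  (> 59, stop)

106/39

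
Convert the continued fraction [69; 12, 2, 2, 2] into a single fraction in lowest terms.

10293/149

a_0 = 69: 69/1
a_1 = 12: 829/12
a_2 = 2: 1727/25
a_3 = 2: 4283/62
a_4 = 2: 10293/149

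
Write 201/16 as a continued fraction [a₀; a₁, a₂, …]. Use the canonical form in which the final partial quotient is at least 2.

Repeatedly divide and take the remainder:
⌊201/16⌋ = 12, remainder 9
⌊16/9⌋ = 1, remainder 7
⌊9/7⌋ = 1, remainder 2
⌊7/2⌋ = 3, remainder 1
⌊2/1⌋ = 2, remainder 0

[12; 1, 1, 3, 2]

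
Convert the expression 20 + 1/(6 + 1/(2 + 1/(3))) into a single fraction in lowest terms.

907/45

a_0 = 20: 20/1
a_1 = 6: 121/6
a_2 = 2: 262/13
a_3 = 3: 907/45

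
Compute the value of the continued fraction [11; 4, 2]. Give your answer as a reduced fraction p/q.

101/9

a_0 = 11: 11/1
a_1 = 4: 45/4
a_2 = 2: 101/9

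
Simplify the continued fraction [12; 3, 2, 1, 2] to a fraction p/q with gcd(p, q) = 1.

Build up convergents one term at a time:
a_0 = 12: 12/1
a_1 = 3: 37/3
a_2 = 2: 86/7
a_3 = 1: 123/10
a_4 = 2: 332/27

332/27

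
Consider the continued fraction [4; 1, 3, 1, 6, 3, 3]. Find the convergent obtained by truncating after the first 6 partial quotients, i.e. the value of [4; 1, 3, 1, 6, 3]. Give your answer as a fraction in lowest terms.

a_0 = 4: 4/1
a_1 = 1: 5/1
a_2 = 3: 19/4
a_3 = 1: 24/5
a_4 = 6: 163/34
a_5 = 3: 513/107

513/107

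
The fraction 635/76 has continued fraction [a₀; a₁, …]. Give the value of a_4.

Run the Euclidean algorithm, recording each quotient:
⌊635/76⌋ = 8, remainder 27
⌊76/27⌋ = 2, remainder 22
⌊27/22⌋ = 1, remainder 5
⌊22/5⌋ = 4, remainder 2
⌊5/2⌋ = 2, remainder 1

2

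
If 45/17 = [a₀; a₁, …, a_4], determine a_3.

1

Repeatedly divide and take the remainder:
45 ÷ 17 → quotient 2, remainder 11
17 ÷ 11 → quotient 1, remainder 6
11 ÷ 6 → quotient 1, remainder 5
6 ÷ 5 → quotient 1, remainder 1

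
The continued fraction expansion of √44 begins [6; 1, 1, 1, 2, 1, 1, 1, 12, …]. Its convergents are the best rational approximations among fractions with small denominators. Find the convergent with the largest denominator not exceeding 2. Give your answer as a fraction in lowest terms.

a_0 = 6: 6/1  (≤ bound)
a_1 = 1: 7/1  (≤ bound)
a_2 = 1: 13/2  (≤ bound)
a_3 = 1: 20/3  (> 2, stop)

13/2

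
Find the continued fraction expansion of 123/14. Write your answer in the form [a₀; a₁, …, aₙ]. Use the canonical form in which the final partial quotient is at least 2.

[8; 1, 3, 1, 2]

123 ÷ 14 → quotient 8, remainder 11
14 ÷ 11 → quotient 1, remainder 3
11 ÷ 3 → quotient 3, remainder 2
3 ÷ 2 → quotient 1, remainder 1
2 ÷ 1 → quotient 2, remainder 0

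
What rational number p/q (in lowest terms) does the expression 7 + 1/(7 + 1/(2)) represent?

107/15

Start with 2.
7 + 1/(2/1) = 7 + 1/2 = 15/2
7 + 1/(15/2) = 7 + 2/15 = 107/15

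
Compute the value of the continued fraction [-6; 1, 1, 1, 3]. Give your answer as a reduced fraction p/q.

-59/11

Start with 3.
1 + 1/(3/1) = 1 + 1/3 = 4/3
1 + 1/(4/3) = 1 + 3/4 = 7/4
1 + 1/(7/4) = 1 + 4/7 = 11/7
-6 + 1/(11/7) = -6 + 7/11 = -59/11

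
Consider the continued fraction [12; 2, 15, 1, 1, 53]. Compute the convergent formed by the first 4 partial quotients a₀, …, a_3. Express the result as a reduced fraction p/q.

412/33

Start with 1.
15 + 1/(1/1) = 15 + 1/1 = 16/1
2 + 1/(16/1) = 2 + 1/16 = 33/16
12 + 1/(33/16) = 12 + 16/33 = 412/33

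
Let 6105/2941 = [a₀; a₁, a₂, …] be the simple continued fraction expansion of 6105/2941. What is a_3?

Apply division with remainder until the remainder is 0:
6105 ÷ 2941 → quotient 2, remainder 223
2941 ÷ 223 → quotient 13, remainder 42
223 ÷ 42 → quotient 5, remainder 13
42 ÷ 13 → quotient 3, remainder 3

3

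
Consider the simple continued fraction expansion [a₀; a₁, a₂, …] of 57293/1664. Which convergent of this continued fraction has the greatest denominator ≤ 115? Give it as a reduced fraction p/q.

2238/65

List convergents until the denominator exceeds the bound:
a_0 = 34: 34/1  (≤ bound)
a_1 = 2: 69/2  (≤ bound)
a_2 = 3: 241/7  (≤ bound)
a_3 = 8: 1997/58  (≤ bound)
a_4 = 1: 2238/65  (≤ bound)
a_5 = 1: 4235/123  (> 115, stop)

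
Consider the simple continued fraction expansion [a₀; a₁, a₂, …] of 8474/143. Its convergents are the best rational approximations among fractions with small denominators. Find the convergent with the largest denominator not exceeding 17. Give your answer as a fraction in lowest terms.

237/4

List convergents until the denominator exceeds the bound:
a_0 = 59: 59/1  (≤ bound)
a_1 = 3: 178/3  (≤ bound)
a_2 = 1: 237/4  (≤ bound)
a_3 = 6: 1600/27  (> 17, stop)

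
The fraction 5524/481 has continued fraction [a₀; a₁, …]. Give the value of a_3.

1

⌊5524/481⌋ = 11, remainder 233
⌊481/233⌋ = 2, remainder 15
⌊233/15⌋ = 15, remainder 8
⌊15/8⌋ = 1, remainder 7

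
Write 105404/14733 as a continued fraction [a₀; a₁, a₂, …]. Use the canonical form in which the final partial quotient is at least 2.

105404 ÷ 14733 → quotient 7, remainder 2273
14733 ÷ 2273 → quotient 6, remainder 1095
2273 ÷ 1095 → quotient 2, remainder 83
1095 ÷ 83 → quotient 13, remainder 16
83 ÷ 16 → quotient 5, remainder 3
16 ÷ 3 → quotient 5, remainder 1
3 ÷ 1 → quotient 3, remainder 0

[7; 6, 2, 13, 5, 5, 3]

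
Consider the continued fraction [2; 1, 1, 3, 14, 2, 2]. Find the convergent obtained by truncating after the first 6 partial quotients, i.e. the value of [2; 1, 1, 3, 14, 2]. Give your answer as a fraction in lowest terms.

532/207

a_0 = 2: 2/1
a_1 = 1: 3/1
a_2 = 1: 5/2
a_3 = 3: 18/7
a_4 = 14: 257/100
a_5 = 2: 532/207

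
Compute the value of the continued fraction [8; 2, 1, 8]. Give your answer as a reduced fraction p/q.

217/26

a_0 = 8: 8/1
a_1 = 2: 17/2
a_2 = 1: 25/3
a_3 = 8: 217/26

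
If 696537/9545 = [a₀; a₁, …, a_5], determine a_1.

1

696537 = 72·9545 + 9297, so a_0 = 72
9545 = 1·9297 + 248, so a_1 = 1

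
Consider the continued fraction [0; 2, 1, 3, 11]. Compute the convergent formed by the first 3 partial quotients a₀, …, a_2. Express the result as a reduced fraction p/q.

a_0 = 0: 0/1
a_1 = 2: 1/2
a_2 = 1: 1/3

1/3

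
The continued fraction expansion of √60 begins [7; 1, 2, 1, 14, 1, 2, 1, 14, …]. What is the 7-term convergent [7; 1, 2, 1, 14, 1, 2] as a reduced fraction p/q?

1433/185

a_0 = 7: 7/1
a_1 = 1: 8/1
a_2 = 2: 23/3
a_3 = 1: 31/4
a_4 = 14: 457/59
a_5 = 1: 488/63
a_6 = 2: 1433/185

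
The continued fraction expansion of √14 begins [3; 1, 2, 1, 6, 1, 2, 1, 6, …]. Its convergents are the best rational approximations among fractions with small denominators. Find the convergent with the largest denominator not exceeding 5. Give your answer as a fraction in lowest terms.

15/4

List convergents until the denominator exceeds the bound:
a_0 = 3: 3/1  (≤ bound)
a_1 = 1: 4/1  (≤ bound)
a_2 = 2: 11/3  (≤ bound)
a_3 = 1: 15/4  (≤ bound)
a_4 = 6: 101/27  (> 5, stop)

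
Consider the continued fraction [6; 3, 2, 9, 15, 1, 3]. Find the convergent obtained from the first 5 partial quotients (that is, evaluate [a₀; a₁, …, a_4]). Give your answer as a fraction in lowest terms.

a_0 = 6: 6/1
a_1 = 3: 19/3
a_2 = 2: 44/7
a_3 = 9: 415/66
a_4 = 15: 6269/997

6269/997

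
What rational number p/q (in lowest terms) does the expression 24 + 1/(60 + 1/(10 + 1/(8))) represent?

Start with 8.
10 + 1/(8/1) = 10 + 1/8 = 81/8
60 + 1/(81/8) = 60 + 8/81 = 4868/81
24 + 1/(4868/81) = 24 + 81/4868 = 116913/4868

116913/4868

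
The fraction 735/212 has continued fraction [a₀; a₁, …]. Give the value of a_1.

2

Run the Euclidean algorithm, recording each quotient:
⌊735/212⌋ = 3, remainder 99
⌊212/99⌋ = 2, remainder 14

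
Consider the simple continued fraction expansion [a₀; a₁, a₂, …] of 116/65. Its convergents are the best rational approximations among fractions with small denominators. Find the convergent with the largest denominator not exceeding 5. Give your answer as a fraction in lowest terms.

9/5

a_0 = 1: 1/1  (≤ bound)
a_1 = 1: 2/1  (≤ bound)
a_2 = 3: 7/4  (≤ bound)
a_3 = 1: 9/5  (≤ bound)
a_4 = 1: 16/9  (> 5, stop)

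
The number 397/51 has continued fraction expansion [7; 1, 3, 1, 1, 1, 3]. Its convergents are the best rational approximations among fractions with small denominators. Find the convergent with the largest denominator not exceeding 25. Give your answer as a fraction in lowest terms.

109/14

List convergents until the denominator exceeds the bound:
a_0 = 7: 7/1  (≤ bound)
a_1 = 1: 8/1  (≤ bound)
a_2 = 3: 31/4  (≤ bound)
a_3 = 1: 39/5  (≤ bound)
a_4 = 1: 70/9  (≤ bound)
a_5 = 1: 109/14  (≤ bound)
a_6 = 3: 397/51  (> 25, stop)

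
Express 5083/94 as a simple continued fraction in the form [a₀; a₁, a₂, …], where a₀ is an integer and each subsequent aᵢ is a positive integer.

[54; 13, 2, 3]

Apply division with remainder until the remainder is 0:
⌊5083/94⌋ = 54, remainder 7
⌊94/7⌋ = 13, remainder 3
⌊7/3⌋ = 2, remainder 1
⌊3/1⌋ = 3, remainder 0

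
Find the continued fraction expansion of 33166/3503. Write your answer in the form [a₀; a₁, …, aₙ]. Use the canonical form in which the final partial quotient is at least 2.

[9; 2, 7, 3, 1, 1, 15, 2]

Apply division with remainder until the remainder is 0:
⌊33166/3503⌋ = 9, remainder 1639
⌊3503/1639⌋ = 2, remainder 225
⌊1639/225⌋ = 7, remainder 64
⌊225/64⌋ = 3, remainder 33
⌊64/33⌋ = 1, remainder 31
⌊33/31⌋ = 1, remainder 2
⌊31/2⌋ = 15, remainder 1
⌊2/1⌋ = 2, remainder 0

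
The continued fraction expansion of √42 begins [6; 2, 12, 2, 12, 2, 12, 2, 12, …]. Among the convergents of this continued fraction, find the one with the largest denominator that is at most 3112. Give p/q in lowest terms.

a_0 = 6: 6/1  (≤ bound)
a_1 = 2: 13/2  (≤ bound)
a_2 = 12: 162/25  (≤ bound)
a_3 = 2: 337/52  (≤ bound)
a_4 = 12: 4206/649  (≤ bound)
a_5 = 2: 8749/1350  (≤ bound)
a_6 = 12: 109194/16849  (> 3112, stop)

8749/1350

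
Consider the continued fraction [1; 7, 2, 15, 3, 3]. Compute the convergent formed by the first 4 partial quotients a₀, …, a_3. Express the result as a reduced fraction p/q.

a_0 = 1: 1/1
a_1 = 7: 8/7
a_2 = 2: 17/15
a_3 = 15: 263/232

263/232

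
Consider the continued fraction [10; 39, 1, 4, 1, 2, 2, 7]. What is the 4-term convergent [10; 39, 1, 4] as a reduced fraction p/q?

1995/199

Starting at the tail and folding back:
Start with 4.
1 + 1/(4/1) = 1 + 1/4 = 5/4
39 + 1/(5/4) = 39 + 4/5 = 199/5
10 + 1/(199/5) = 10 + 5/199 = 1995/199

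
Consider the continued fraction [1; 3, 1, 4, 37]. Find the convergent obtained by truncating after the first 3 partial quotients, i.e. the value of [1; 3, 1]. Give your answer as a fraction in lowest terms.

5/4

Work from the innermost term outward:
Start with 1.
3 + 1/(1/1) = 3 + 1/1 = 4/1
1 + 1/(4/1) = 1 + 1/4 = 5/4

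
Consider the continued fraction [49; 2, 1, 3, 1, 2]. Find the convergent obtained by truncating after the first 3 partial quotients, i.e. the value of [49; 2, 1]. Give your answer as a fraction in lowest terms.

148/3

a_0 = 49: 49/1
a_1 = 2: 99/2
a_2 = 1: 148/3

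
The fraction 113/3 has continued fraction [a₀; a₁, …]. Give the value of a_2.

⌊113/3⌋ = 37, remainder 2
⌊3/2⌋ = 1, remainder 1
⌊2/1⌋ = 2, remainder 0

2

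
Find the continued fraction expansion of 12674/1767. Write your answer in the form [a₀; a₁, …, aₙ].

Run the Euclidean algorithm, recording each quotient:
12674 = 7·1767 + 305, so a_0 = 7
1767 = 5·305 + 242, so a_1 = 5
305 = 1·242 + 63, so a_2 = 1
242 = 3·63 + 53, so a_3 = 3
63 = 1·53 + 10, so a_4 = 1
53 = 5·10 + 3, so a_5 = 5
10 = 3·3 + 1, so a_6 = 3
3 = 3·1 + 0, so a_7 = 3

[7; 5, 1, 3, 1, 5, 3, 3]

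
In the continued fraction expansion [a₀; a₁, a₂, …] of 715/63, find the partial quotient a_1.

⌊715/63⌋ = 11, remainder 22
⌊63/22⌋ = 2, remainder 19

2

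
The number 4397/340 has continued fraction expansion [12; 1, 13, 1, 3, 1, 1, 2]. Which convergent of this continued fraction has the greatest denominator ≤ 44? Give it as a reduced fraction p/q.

a_0 = 12: 12/1  (≤ bound)
a_1 = 1: 13/1  (≤ bound)
a_2 = 13: 181/14  (≤ bound)
a_3 = 1: 194/15  (≤ bound)
a_4 = 3: 763/59  (> 44, stop)

194/15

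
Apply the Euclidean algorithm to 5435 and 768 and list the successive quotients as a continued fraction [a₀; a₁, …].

⌊5435/768⌋ = 7, remainder 59
⌊768/59⌋ = 13, remainder 1
⌊59/1⌋ = 59, remainder 0

[7; 13, 59]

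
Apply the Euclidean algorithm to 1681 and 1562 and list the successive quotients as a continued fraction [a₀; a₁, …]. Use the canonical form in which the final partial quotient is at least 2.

Run the Euclidean algorithm, recording each quotient:
⌊1681/1562⌋ = 1, remainder 119
⌊1562/119⌋ = 13, remainder 15
⌊119/15⌋ = 7, remainder 14
⌊15/14⌋ = 1, remainder 1
⌊14/1⌋ = 14, remainder 0

[1; 13, 7, 1, 14]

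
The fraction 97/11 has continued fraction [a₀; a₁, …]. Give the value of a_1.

1

⌊97/11⌋ = 8, remainder 9
⌊11/9⌋ = 1, remainder 2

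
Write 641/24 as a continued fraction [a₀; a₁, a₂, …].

641 = 26·24 + 17, so a_0 = 26
24 = 1·17 + 7, so a_1 = 1
17 = 2·7 + 3, so a_2 = 2
7 = 2·3 + 1, so a_3 = 2
3 = 3·1 + 0, so a_4 = 3

[26; 1, 2, 2, 3]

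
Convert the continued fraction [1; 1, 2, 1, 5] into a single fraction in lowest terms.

40/23

Work from the innermost term outward:
Start with 5.
1 + 1/(5/1) = 1 + 1/5 = 6/5
2 + 1/(6/5) = 2 + 5/6 = 17/6
1 + 1/(17/6) = 1 + 6/17 = 23/17
1 + 1/(23/17) = 1 + 17/23 = 40/23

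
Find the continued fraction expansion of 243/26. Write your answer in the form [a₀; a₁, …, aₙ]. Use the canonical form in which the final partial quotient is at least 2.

[9; 2, 1, 8]

243 = 9·26 + 9, so a_0 = 9
26 = 2·9 + 8, so a_1 = 2
9 = 1·8 + 1, so a_2 = 1
8 = 8·1 + 0, so a_3 = 8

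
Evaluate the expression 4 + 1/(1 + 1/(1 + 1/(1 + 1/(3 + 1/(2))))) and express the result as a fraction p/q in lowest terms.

Build up convergents one term at a time:
a_0 = 4: 4/1
a_1 = 1: 5/1
a_2 = 1: 9/2
a_3 = 1: 14/3
a_4 = 3: 51/11
a_5 = 2: 116/25

116/25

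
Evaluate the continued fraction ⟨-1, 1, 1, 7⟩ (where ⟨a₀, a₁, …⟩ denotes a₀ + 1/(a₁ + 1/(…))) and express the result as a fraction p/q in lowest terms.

-7/15

Work from the innermost term outward:
Start with 7.
1 + 1/(7/1) = 1 + 1/7 = 8/7
1 + 1/(8/7) = 1 + 7/8 = 15/8
-1 + 1/(15/8) = -1 + 8/15 = -7/15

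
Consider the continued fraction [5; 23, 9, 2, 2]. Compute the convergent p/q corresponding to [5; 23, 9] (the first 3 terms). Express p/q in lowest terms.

Use the convergent recurrence hₖ = aₖ·hₖ₋₁ + hₖ₋₂ (and likewise for the denominators kₖ):
a_0 = 5: 5/1
a_1 = 23: 116/23
a_2 = 9: 1049/208

1049/208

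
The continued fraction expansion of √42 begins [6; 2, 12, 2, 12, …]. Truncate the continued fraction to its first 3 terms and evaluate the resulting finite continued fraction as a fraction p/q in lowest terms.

162/25

Compute successive convergents:
a_0 = 6: 6/1
a_1 = 2: 13/2
a_2 = 12: 162/25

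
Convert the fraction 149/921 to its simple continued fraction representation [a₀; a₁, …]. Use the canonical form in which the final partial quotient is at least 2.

[0; 6, 5, 1, 1, 13]

149 = 0·921 + 149, so a_0 = 0
921 = 6·149 + 27, so a_1 = 6
149 = 5·27 + 14, so a_2 = 5
27 = 1·14 + 13, so a_3 = 1
14 = 1·13 + 1, so a_4 = 1
13 = 13·1 + 0, so a_5 = 13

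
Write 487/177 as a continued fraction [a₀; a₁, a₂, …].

[2; 1, 3, 44]

Apply division with remainder until the remainder is 0:
487 ÷ 177 → quotient 2, remainder 133
177 ÷ 133 → quotient 1, remainder 44
133 ÷ 44 → quotient 3, remainder 1
44 ÷ 1 → quotient 44, remainder 0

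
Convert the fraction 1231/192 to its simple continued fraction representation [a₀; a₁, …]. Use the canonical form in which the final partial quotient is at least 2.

[6; 2, 2, 3, 11]

Repeatedly divide and take the remainder:
1231 = 6·192 + 79, so a_0 = 6
192 = 2·79 + 34, so a_1 = 2
79 = 2·34 + 11, so a_2 = 2
34 = 3·11 + 1, so a_3 = 3
11 = 11·1 + 0, so a_4 = 11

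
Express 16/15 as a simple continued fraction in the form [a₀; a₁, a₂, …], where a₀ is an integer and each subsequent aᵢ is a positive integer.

[1; 15]

Run the Euclidean algorithm, recording each quotient:
16 ÷ 15 → quotient 1, remainder 1
15 ÷ 1 → quotient 15, remainder 0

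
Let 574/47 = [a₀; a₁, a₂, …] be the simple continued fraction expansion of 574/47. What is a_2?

1

Repeatedly divide and take the remainder:
⌊574/47⌋ = 12, remainder 10
⌊47/10⌋ = 4, remainder 7
⌊10/7⌋ = 1, remainder 3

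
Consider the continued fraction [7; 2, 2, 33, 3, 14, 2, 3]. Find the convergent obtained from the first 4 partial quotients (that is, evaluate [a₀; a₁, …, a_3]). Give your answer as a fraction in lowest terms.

Start with 33.
2 + 1/(33/1) = 2 + 1/33 = 67/33
2 + 1/(67/33) = 2 + 33/67 = 167/67
7 + 1/(167/67) = 7 + 67/167 = 1236/167

1236/167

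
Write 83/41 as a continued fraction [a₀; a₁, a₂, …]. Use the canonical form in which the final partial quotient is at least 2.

Run the Euclidean algorithm, recording each quotient:
83 = 2·41 + 1, so a_0 = 2
41 = 41·1 + 0, so a_1 = 41

[2; 41]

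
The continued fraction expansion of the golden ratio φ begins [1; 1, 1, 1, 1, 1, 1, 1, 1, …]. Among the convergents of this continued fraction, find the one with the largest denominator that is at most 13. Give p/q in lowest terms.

21/13

a_0 = 1: 1/1  (≤ bound)
a_1 = 1: 2/1  (≤ bound)
a_2 = 1: 3/2  (≤ bound)
a_3 = 1: 5/3  (≤ bound)
a_4 = 1: 8/5  (≤ bound)
a_5 = 1: 13/8  (≤ bound)
a_6 = 1: 21/13  (≤ bound)
a_7 = 1: 34/21  (> 13, stop)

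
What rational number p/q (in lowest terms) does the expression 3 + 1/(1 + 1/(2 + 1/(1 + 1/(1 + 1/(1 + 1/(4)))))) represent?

Build up convergents one term at a time:
a_0 = 3: 3/1
a_1 = 1: 4/1
a_2 = 2: 11/3
a_3 = 1: 15/4
a_4 = 1: 26/7
a_5 = 1: 41/11
a_6 = 4: 190/51

190/51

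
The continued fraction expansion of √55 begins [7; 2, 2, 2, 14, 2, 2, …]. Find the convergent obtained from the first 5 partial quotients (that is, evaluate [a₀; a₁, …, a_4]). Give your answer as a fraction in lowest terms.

1283/173

Start with 14.
2 + 1/(14/1) = 2 + 1/14 = 29/14
2 + 1/(29/14) = 2 + 14/29 = 72/29
2 + 1/(72/29) = 2 + 29/72 = 173/72
7 + 1/(173/72) = 7 + 72/173 = 1283/173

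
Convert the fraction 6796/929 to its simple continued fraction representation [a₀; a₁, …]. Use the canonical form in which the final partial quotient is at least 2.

[7; 3, 5, 1, 6, 7]

Apply division with remainder until the remainder is 0:
6796 ÷ 929 → quotient 7, remainder 293
929 ÷ 293 → quotient 3, remainder 50
293 ÷ 50 → quotient 5, remainder 43
50 ÷ 43 → quotient 1, remainder 7
43 ÷ 7 → quotient 6, remainder 1
7 ÷ 1 → quotient 7, remainder 0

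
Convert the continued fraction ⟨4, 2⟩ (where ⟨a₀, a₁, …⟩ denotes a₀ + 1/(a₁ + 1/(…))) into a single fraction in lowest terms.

Use the convergent recurrence hₖ = aₖ·hₖ₋₁ + hₖ₋₂ (and likewise for the denominators kₖ):
a_0 = 4: 4/1
a_1 = 2: 9/2

9/2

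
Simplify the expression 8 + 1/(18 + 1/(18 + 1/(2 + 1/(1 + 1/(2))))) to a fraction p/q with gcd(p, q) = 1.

21379/2654

Start with 2.
1 + 1/(2/1) = 1 + 1/2 = 3/2
2 + 1/(3/2) = 2 + 2/3 = 8/3
18 + 1/(8/3) = 18 + 3/8 = 147/8
18 + 1/(147/8) = 18 + 8/147 = 2654/147
8 + 1/(2654/147) = 8 + 147/2654 = 21379/2654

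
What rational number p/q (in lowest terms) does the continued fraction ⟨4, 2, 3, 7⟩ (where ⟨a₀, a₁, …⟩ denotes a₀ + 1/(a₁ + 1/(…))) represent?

Work from the innermost term outward:
Start with 7.
3 + 1/(7/1) = 3 + 1/7 = 22/7
2 + 1/(22/7) = 2 + 7/22 = 51/22
4 + 1/(51/22) = 4 + 22/51 = 226/51

226/51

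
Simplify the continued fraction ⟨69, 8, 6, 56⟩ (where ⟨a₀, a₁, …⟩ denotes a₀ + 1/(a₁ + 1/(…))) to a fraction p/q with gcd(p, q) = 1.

190225/2752

Collapse the nested fraction from the inside out:
Start with 56.
6 + 1/(56/1) = 6 + 1/56 = 337/56
8 + 1/(337/56) = 8 + 56/337 = 2752/337
69 + 1/(2752/337) = 69 + 337/2752 = 190225/2752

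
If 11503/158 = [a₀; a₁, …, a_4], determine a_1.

Run the Euclidean algorithm, recording each quotient:
11503 = 72·158 + 127, so a_0 = 72
158 = 1·127 + 31, so a_1 = 1

1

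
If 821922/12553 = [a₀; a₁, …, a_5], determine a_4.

Repeatedly divide and take the remainder:
⌊821922/12553⌋ = 65, remainder 5977
⌊12553/5977⌋ = 2, remainder 599
⌊5977/599⌋ = 9, remainder 586
⌊599/586⌋ = 1, remainder 13
⌊586/13⌋ = 45, remainder 1

45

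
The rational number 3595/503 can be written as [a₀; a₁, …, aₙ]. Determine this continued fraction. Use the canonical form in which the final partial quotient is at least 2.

[7; 6, 1, 3, 1, 14]

Run the Euclidean algorithm, recording each quotient:
3595 ÷ 503 → quotient 7, remainder 74
503 ÷ 74 → quotient 6, remainder 59
74 ÷ 59 → quotient 1, remainder 15
59 ÷ 15 → quotient 3, remainder 14
15 ÷ 14 → quotient 1, remainder 1
14 ÷ 1 → quotient 14, remainder 0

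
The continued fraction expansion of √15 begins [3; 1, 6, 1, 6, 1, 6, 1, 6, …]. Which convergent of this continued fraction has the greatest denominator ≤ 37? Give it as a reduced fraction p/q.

31/8

a_0 = 3: 3/1  (≤ bound)
a_1 = 1: 4/1  (≤ bound)
a_2 = 6: 27/7  (≤ bound)
a_3 = 1: 31/8  (≤ bound)
a_4 = 6: 213/55  (> 37, stop)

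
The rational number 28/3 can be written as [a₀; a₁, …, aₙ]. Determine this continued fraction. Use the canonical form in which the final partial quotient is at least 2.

[9; 3]

Repeatedly divide and take the remainder:
28 ÷ 3 → quotient 9, remainder 1
3 ÷ 1 → quotient 3, remainder 0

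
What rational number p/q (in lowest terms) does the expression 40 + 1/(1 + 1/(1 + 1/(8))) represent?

689/17

a_0 = 40: 40/1
a_1 = 1: 41/1
a_2 = 1: 81/2
a_3 = 8: 689/17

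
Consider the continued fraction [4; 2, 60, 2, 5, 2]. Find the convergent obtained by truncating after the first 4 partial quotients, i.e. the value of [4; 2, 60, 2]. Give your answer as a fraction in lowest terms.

Start with 2.
60 + 1/(2/1) = 60 + 1/2 = 121/2
2 + 1/(121/2) = 2 + 2/121 = 244/121
4 + 1/(244/121) = 4 + 121/244 = 1097/244

1097/244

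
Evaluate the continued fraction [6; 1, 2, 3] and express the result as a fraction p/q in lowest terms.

67/10

Start with 3.
2 + 1/(3/1) = 2 + 1/3 = 7/3
1 + 1/(7/3) = 1 + 3/7 = 10/7
6 + 1/(10/7) = 6 + 7/10 = 67/10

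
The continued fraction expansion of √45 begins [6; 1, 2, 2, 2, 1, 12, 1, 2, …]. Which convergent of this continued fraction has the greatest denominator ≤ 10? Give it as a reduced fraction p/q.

a_0 = 6: 6/1  (≤ bound)
a_1 = 1: 7/1  (≤ bound)
a_2 = 2: 20/3  (≤ bound)
a_3 = 2: 47/7  (≤ bound)
a_4 = 2: 114/17  (> 10, stop)

47/7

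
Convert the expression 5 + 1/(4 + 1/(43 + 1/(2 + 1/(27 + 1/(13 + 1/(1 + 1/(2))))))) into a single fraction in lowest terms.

2076298/395593

Work from the innermost term outward:
Start with 2.
1 + 1/(2/1) = 1 + 1/2 = 3/2
13 + 1/(3/2) = 13 + 2/3 = 41/3
27 + 1/(41/3) = 27 + 3/41 = 1110/41
2 + 1/(1110/41) = 2 + 41/1110 = 2261/1110
43 + 1/(2261/1110) = 43 + 1110/2261 = 98333/2261
4 + 1/(98333/2261) = 4 + 2261/98333 = 395593/98333
5 + 1/(395593/98333) = 5 + 98333/395593 = 2076298/395593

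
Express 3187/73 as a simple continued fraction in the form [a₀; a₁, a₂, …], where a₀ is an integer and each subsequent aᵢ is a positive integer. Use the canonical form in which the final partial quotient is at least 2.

Apply division with remainder until the remainder is 0:
3187 = 43·73 + 48, so a_0 = 43
73 = 1·48 + 25, so a_1 = 1
48 = 1·25 + 23, so a_2 = 1
25 = 1·23 + 2, so a_3 = 1
23 = 11·2 + 1, so a_4 = 11
2 = 2·1 + 0, so a_5 = 2

[43; 1, 1, 1, 11, 2]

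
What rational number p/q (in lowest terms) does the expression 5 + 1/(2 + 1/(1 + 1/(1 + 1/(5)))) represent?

Start with 5.
1 + 1/(5/1) = 1 + 1/5 = 6/5
1 + 1/(6/5) = 1 + 5/6 = 11/6
2 + 1/(11/6) = 2 + 6/11 = 28/11
5 + 1/(28/11) = 5 + 11/28 = 151/28

151/28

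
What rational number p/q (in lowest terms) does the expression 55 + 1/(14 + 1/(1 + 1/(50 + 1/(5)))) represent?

Compute successive convergents:
a_0 = 55: 55/1
a_1 = 14: 771/14
a_2 = 1: 826/15
a_3 = 50: 42071/764
a_4 = 5: 211181/3835

211181/3835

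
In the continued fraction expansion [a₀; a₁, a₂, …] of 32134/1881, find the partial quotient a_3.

Apply division with remainder until the remainder is 0:
32134 ÷ 1881 → quotient 17, remainder 157
1881 ÷ 157 → quotient 11, remainder 154
157 ÷ 154 → quotient 1, remainder 3
154 ÷ 3 → quotient 51, remainder 1

51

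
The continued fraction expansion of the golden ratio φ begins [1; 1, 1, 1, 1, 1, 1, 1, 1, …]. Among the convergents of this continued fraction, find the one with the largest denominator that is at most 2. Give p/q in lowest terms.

3/2

List convergents until the denominator exceeds the bound:
a_0 = 1: 1/1  (≤ bound)
a_1 = 1: 2/1  (≤ bound)
a_2 = 1: 3/2  (≤ bound)
a_3 = 1: 5/3  (> 2, stop)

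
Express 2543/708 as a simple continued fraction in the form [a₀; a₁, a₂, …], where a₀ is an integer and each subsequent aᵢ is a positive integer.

2543 ÷ 708 → quotient 3, remainder 419
708 ÷ 419 → quotient 1, remainder 289
419 ÷ 289 → quotient 1, remainder 130
289 ÷ 130 → quotient 2, remainder 29
130 ÷ 29 → quotient 4, remainder 14
29 ÷ 14 → quotient 2, remainder 1
14 ÷ 1 → quotient 14, remainder 0

[3; 1, 1, 2, 4, 2, 14]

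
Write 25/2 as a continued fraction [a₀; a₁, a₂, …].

Run the Euclidean algorithm, recording each quotient:
25 = 12·2 + 1, so a_0 = 12
2 = 2·1 + 0, so a_1 = 2

[12; 2]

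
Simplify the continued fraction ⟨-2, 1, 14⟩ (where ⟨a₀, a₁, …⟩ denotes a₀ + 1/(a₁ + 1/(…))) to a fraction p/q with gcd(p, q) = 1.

-16/15

Use the convergent recurrence hₖ = aₖ·hₖ₋₁ + hₖ₋₂ (and likewise for the denominators kₖ):
a_0 = -2: -2/1
a_1 = 1: -1/1
a_2 = 14: -16/15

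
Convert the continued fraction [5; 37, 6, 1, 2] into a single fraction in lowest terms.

3735/743

Start with 2.
1 + 1/(2/1) = 1 + 1/2 = 3/2
6 + 1/(3/2) = 6 + 2/3 = 20/3
37 + 1/(20/3) = 37 + 3/20 = 743/20
5 + 1/(743/20) = 5 + 20/743 = 3735/743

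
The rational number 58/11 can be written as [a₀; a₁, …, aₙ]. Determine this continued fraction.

[5; 3, 1, 2]

Repeatedly divide and take the remainder:
⌊58/11⌋ = 5, remainder 3
⌊11/3⌋ = 3, remainder 2
⌊3/2⌋ = 1, remainder 1
⌊2/1⌋ = 2, remainder 0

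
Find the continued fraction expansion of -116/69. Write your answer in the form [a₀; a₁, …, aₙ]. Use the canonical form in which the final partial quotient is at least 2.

Apply division with remainder until the remainder is 0:
-116 = -2·69 + 22, so a_0 = -2
69 = 3·22 + 3, so a_1 = 3
22 = 7·3 + 1, so a_2 = 7
3 = 3·1 + 0, so a_3 = 3

[-2; 3, 7, 3]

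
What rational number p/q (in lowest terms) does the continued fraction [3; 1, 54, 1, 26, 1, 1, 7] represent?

Use the convergent recurrence hₖ = aₖ·hₖ₋₁ + hₖ₋₂ (and likewise for the denominators kₖ):
a_0 = 3: 3/1
a_1 = 1: 4/1
a_2 = 54: 219/55
a_3 = 1: 223/56
a_4 = 26: 6017/1511
a_5 = 1: 6240/1567
a_6 = 1: 12257/3078
a_7 = 7: 92039/23113

92039/23113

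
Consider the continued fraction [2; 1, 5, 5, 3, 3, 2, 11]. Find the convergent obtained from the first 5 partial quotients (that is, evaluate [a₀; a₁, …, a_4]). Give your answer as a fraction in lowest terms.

Start with 3.
5 + 1/(3/1) = 5 + 1/3 = 16/3
5 + 1/(16/3) = 5 + 3/16 = 83/16
1 + 1/(83/16) = 1 + 16/83 = 99/83
2 + 1/(99/83) = 2 + 83/99 = 281/99

281/99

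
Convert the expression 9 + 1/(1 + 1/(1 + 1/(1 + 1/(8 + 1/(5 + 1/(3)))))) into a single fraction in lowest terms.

Build up convergents one term at a time:
a_0 = 9: 9/1
a_1 = 1: 10/1
a_2 = 1: 19/2
a_3 = 1: 29/3
a_4 = 8: 251/26
a_5 = 5: 1284/133
a_6 = 3: 4103/425

4103/425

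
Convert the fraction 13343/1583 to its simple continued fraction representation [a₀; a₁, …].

[8; 2, 3, 56, 4]

Apply division with remainder until the remainder is 0:
13343 = 8·1583 + 679, so a_0 = 8
1583 = 2·679 + 225, so a_1 = 2
679 = 3·225 + 4, so a_2 = 3
225 = 56·4 + 1, so a_3 = 56
4 = 4·1 + 0, so a_4 = 4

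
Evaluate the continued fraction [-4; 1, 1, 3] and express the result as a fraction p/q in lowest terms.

-24/7

a_0 = -4: -4/1
a_1 = 1: -3/1
a_2 = 1: -7/2
a_3 = 3: -24/7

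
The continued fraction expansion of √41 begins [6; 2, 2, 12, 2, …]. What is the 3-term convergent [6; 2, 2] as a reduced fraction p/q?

a_0 = 6: 6/1
a_1 = 2: 13/2
a_2 = 2: 32/5

32/5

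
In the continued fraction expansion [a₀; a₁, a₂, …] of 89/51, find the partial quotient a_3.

89 ÷ 51 → quotient 1, remainder 38
51 ÷ 38 → quotient 1, remainder 13
38 ÷ 13 → quotient 2, remainder 12
13 ÷ 12 → quotient 1, remainder 1

1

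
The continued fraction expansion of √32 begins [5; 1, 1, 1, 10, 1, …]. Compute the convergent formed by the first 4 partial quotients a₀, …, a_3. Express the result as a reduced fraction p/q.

17/3

Start with 1.
1 + 1/(1/1) = 1 + 1/1 = 2/1
1 + 1/(2/1) = 1 + 1/2 = 3/2
5 + 1/(3/2) = 5 + 2/3 = 17/3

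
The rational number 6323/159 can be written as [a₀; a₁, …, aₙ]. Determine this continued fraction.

⌊6323/159⌋ = 39, remainder 122
⌊159/122⌋ = 1, remainder 37
⌊122/37⌋ = 3, remainder 11
⌊37/11⌋ = 3, remainder 4
⌊11/4⌋ = 2, remainder 3
⌊4/3⌋ = 1, remainder 1
⌊3/1⌋ = 3, remainder 0

[39; 1, 3, 3, 2, 1, 3]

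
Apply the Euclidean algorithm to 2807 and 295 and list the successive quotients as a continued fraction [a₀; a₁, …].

2807 ÷ 295 → quotient 9, remainder 152
295 ÷ 152 → quotient 1, remainder 143
152 ÷ 143 → quotient 1, remainder 9
143 ÷ 9 → quotient 15, remainder 8
9 ÷ 8 → quotient 1, remainder 1
8 ÷ 1 → quotient 8, remainder 0

[9; 1, 1, 15, 1, 8]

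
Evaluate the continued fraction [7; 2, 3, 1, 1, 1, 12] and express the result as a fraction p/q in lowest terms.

Start with 12.
1 + 1/(12/1) = 1 + 1/12 = 13/12
1 + 1/(13/12) = 1 + 12/13 = 25/13
1 + 1/(25/13) = 1 + 13/25 = 38/25
3 + 1/(38/25) = 3 + 25/38 = 139/38
2 + 1/(139/38) = 2 + 38/139 = 316/139
7 + 1/(316/139) = 7 + 139/316 = 2351/316

2351/316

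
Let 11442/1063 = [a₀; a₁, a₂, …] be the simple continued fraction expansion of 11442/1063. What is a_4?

3

11442 = 10·1063 + 812, so a_0 = 10
1063 = 1·812 + 251, so a_1 = 1
812 = 3·251 + 59, so a_2 = 3
251 = 4·59 + 15, so a_3 = 4
59 = 3·15 + 14, so a_4 = 3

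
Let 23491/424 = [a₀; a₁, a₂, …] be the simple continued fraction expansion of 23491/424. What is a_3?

11

Repeatedly divide and take the remainder:
23491 ÷ 424 → quotient 55, remainder 171
424 ÷ 171 → quotient 2, remainder 82
171 ÷ 82 → quotient 2, remainder 7
82 ÷ 7 → quotient 11, remainder 5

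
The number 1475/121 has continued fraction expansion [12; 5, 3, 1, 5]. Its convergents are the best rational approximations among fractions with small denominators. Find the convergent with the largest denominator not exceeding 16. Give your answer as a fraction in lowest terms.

a_0 = 12: 12/1  (≤ bound)
a_1 = 5: 61/5  (≤ bound)
a_2 = 3: 195/16  (≤ bound)
a_3 = 1: 256/21  (> 16, stop)

195/16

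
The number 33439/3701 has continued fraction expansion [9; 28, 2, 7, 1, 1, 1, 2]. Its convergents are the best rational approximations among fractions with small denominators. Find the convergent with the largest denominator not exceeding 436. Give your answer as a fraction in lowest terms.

a_0 = 9: 9/1  (≤ bound)
a_1 = 28: 253/28  (≤ bound)
a_2 = 2: 515/57  (≤ bound)
a_3 = 7: 3858/427  (≤ bound)
a_4 = 1: 4373/484  (> 436, stop)

3858/427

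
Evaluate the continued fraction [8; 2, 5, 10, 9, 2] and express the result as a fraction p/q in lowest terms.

Build up convergents one term at a time:
a_0 = 8: 8/1
a_1 = 2: 17/2
a_2 = 5: 93/11
a_3 = 10: 947/112
a_4 = 9: 8616/1019
a_5 = 2: 18179/2150

18179/2150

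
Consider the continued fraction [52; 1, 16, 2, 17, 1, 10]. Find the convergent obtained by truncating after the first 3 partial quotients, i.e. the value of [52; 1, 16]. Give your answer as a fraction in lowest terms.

a_0 = 52: 52/1
a_1 = 1: 53/1
a_2 = 16: 900/17

900/17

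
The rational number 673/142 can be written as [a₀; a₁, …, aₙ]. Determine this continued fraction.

Run the Euclidean algorithm, recording each quotient:
⌊673/142⌋ = 4, remainder 105
⌊142/105⌋ = 1, remainder 37
⌊105/37⌋ = 2, remainder 31
⌊37/31⌋ = 1, remainder 6
⌊31/6⌋ = 5, remainder 1
⌊6/1⌋ = 6, remainder 0

[4; 1, 2, 1, 5, 6]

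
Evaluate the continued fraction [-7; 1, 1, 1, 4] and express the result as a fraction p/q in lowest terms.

-89/14

Start with 4.
1 + 1/(4/1) = 1 + 1/4 = 5/4
1 + 1/(5/4) = 1 + 4/5 = 9/5
1 + 1/(9/5) = 1 + 5/9 = 14/9
-7 + 1/(14/9) = -7 + 9/14 = -89/14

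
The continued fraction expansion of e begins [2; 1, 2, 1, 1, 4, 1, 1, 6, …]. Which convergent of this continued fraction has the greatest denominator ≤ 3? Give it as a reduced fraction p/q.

8/3

a_0 = 2: 2/1  (≤ bound)
a_1 = 1: 3/1  (≤ bound)
a_2 = 2: 8/3  (≤ bound)
a_3 = 1: 11/4  (> 3, stop)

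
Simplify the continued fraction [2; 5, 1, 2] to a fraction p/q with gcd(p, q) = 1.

Use the convergent recurrence hₖ = aₖ·hₖ₋₁ + hₖ₋₂ (and likewise for the denominators kₖ):
a_0 = 2: 2/1
a_1 = 5: 11/5
a_2 = 1: 13/6
a_3 = 2: 37/17

37/17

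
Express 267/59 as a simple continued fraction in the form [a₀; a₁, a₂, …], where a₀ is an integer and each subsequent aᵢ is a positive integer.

Run the Euclidean algorithm, recording each quotient:
267 ÷ 59 → quotient 4, remainder 31
59 ÷ 31 → quotient 1, remainder 28
31 ÷ 28 → quotient 1, remainder 3
28 ÷ 3 → quotient 9, remainder 1
3 ÷ 1 → quotient 3, remainder 0

[4; 1, 1, 9, 3]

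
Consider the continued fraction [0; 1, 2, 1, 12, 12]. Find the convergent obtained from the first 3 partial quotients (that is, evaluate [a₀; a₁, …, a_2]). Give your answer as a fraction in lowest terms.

2/3

Start with 2.
1 + 1/(2/1) = 1 + 1/2 = 3/2
0 + 1/(3/2) = 0 + 2/3 = 2/3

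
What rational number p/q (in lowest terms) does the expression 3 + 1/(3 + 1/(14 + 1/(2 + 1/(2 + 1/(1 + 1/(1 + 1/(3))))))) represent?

a_0 = 3: 3/1
a_1 = 3: 10/3
a_2 = 14: 143/43
a_3 = 2: 296/89
a_4 = 2: 735/221
a_5 = 1: 1031/310
a_6 = 1: 1766/531
a_7 = 3: 6329/1903

6329/1903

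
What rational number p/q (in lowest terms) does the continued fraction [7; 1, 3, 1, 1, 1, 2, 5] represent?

Use the convergent recurrence hₖ = aₖ·hₖ₋₁ + hₖ₋₂ (and likewise for the denominators kₖ):
a_0 = 7: 7/1
a_1 = 1: 8/1
a_2 = 3: 31/4
a_3 = 1: 39/5
a_4 = 1: 70/9
a_5 = 1: 109/14
a_6 = 2: 288/37
a_7 = 5: 1549/199

1549/199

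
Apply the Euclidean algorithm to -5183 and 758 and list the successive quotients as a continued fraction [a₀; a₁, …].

[-7; 6, 6, 6, 1, 2]

Repeatedly divide and take the remainder:
-5183 = -7·758 + 123, so a_0 = -7
758 = 6·123 + 20, so a_1 = 6
123 = 6·20 + 3, so a_2 = 6
20 = 6·3 + 2, so a_3 = 6
3 = 1·2 + 1, so a_4 = 1
2 = 2·1 + 0, so a_5 = 2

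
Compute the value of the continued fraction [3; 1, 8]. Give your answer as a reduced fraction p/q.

Start with 8.
1 + 1/(8/1) = 1 + 1/8 = 9/8
3 + 1/(9/8) = 3 + 8/9 = 35/9

35/9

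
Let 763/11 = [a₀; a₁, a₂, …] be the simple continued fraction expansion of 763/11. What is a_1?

⌊763/11⌋ = 69, remainder 4
⌊11/4⌋ = 2, remainder 3

2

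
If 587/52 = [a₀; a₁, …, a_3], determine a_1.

3

⌊587/52⌋ = 11, remainder 15
⌊52/15⌋ = 3, remainder 7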